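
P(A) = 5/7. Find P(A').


P(A') = 1 - P(A) = 1 - 5/7 = 2/7

2/7


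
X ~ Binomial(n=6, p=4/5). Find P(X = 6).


P(X=6) = C(6,6) * p^6 * (1-p)^0
= 1 * 4096/15625 * 1
= 4096/15625

4096/15625


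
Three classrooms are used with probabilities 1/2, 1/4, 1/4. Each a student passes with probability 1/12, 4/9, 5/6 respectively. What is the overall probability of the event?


P(A) = P(A|B1)P(B1) + P(A|B2)P(B2) + P(A|B3)P(B3)
= 1/12*1/2 + 4/9*1/4 + 5/6*1/4
= 1/24 + 1/9 + 5/24 = 13/36

13/36


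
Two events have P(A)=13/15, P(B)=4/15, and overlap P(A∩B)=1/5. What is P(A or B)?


P(A∪B) = P(A) + P(B) - P(A∩B)
= 13/15 + 4/15 - 1/5 = 14/15

14/15


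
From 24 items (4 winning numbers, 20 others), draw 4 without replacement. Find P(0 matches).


P(X=0) = C(4,0)*C(20,4) / C(24,4)
= 1*4845 / 10626
= 4845/10626 = 1615/3542

1615/3542


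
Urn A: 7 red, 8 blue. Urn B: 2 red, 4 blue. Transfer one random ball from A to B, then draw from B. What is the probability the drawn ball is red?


P(transfer red) = 7/15; P(transfer blue) = 8/15
If red transferred: Urn II has 3 red of 7, so P(red|red moved) = 3/7
If blue transferred: Urn II has 2 red of 7, so P(red|blue moved) = 2/7
By total probability: P(red) = 7/15*3/7 + 8/15*2/7 = 37/105

37/105


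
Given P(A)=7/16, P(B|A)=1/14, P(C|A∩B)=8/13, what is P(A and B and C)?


P(A∩B∩C) = P(A) * P(B|A) * P(C|A∩B)
= 7/16 * 1/14 * 8/13
= 1/32 * 8/13 = 1/52

1/52


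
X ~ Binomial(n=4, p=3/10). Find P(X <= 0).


P(X<=0) = P(X=0)
= 2401/10000
= 2401/10000

2401/10000


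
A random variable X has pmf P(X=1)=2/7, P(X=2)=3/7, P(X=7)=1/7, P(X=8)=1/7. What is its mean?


E[X] = sum(x * P(x))
= 1*2/7 + 2*3/7 + 7*1/7 + 8*1/7
= 23/7

23/7


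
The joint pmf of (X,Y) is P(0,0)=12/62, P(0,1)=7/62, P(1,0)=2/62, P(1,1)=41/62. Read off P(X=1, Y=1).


Read from table: P(X=1, Y=1) = 41/62

41/62


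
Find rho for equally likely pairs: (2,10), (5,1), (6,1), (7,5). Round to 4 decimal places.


Cov(X,Y) = -4.7500, Var(X) = 3.5000, Var(Y) = 13.6875
rho = Cov/(sqrt(VarX)*sqrt(VarY)) = -0.6863

-0.6863


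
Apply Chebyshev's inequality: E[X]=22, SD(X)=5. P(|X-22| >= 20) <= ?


k = 20/5 = 4
Chebyshev: P(|X-mu| >= k*sigma) <= 1/k^2 = 1/4^2 = 1/16

1/16


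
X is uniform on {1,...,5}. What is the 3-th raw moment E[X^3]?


E[X^3] = (1/5) * sum(x^3 for x=1..5)
= 225/5 = 45

45


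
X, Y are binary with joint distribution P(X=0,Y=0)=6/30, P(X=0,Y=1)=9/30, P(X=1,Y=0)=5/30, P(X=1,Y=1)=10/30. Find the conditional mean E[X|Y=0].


P(Y=0) = 11/30
E[X|Y=0] = (0*6 + 1*5)/11 = 5/11

5/11


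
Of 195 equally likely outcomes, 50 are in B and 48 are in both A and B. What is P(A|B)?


P(A|B) = P(A∩B)/P(B) = (48/195)/(50/195) = 48/50 = 24/25

24/25


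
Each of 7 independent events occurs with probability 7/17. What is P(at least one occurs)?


P(at least one) = 1 - P(none)
P(none) = (1 - 7/17)^7 = (10/17)^7 = 10000000/410338673
P(at least one) = 1 - 10000000/410338673 = 400338673/410338673

400338673/410338673


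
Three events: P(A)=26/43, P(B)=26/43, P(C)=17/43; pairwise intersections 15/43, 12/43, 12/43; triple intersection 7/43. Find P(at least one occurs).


P(A∪B∪C) = P(A)+P(B)+P(C) - P(AB)-P(AC)-P(BC) + P(ABC)
= 26/43+26/43+17/43 - 15/43-12/43-12/43 + 7/43
= 37/43

37/43


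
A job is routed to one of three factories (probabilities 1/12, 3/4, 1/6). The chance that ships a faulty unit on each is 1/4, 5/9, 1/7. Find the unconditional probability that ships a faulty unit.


P(A) = P(A|B1)P(B1) + P(A|B2)P(B2) + P(A|B3)P(B3)
= 1/4*1/12 + 5/9*3/4 + 1/7*1/6
= 1/48 + 5/12 + 1/42 = 155/336

155/336


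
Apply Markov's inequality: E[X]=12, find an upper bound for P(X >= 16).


Markov: P(X >= a) <= E[X]/a
P(X >= 16) <= 12/16 = 3/4

3/4


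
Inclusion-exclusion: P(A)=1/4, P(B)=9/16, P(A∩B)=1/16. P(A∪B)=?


P(A∪B) = P(A) + P(B) - P(A∩B)
= 1/4 + 9/16 - 1/16 = 3/4

3/4


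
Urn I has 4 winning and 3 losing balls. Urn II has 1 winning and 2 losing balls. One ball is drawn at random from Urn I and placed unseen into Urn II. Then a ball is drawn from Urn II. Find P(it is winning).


P(transfer winning) = 4/7; P(transfer losing) = 3/7
If winning transferred: Urn II has 2 winning of 4, so P(winning|winning moved) = 1/2
If losing transferred: Urn II has 1 winning of 4, so P(winning|losing moved) = 1/4
By total probability: P(winning) = 4/7*1/2 + 3/7*1/4 = 11/28

11/28


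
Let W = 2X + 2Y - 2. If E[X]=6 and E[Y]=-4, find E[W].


E[2X + 2Y - 2] = 2*E[X] + 2*E[Y] - 2
= (2)*(6) + (2)*(-4) + (-2)
= 12 - 8 - 2 = 2

2


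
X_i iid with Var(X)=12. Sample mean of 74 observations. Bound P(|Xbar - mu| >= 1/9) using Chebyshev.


Var(Xbar) = Var(X)/n = 12/74
Chebyshev: P(|Xbar-mu| >= 1/9) <= Var(Xbar)/(1/9)^2 = (6/37)/(1/81) = 486/37
Bound exceeds 1, so trivial bound: 1

1


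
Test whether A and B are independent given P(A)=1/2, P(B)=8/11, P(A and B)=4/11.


P(A)*P(B) = 1/2*8/11 = 4/11
P(A∩B) = 4/11, which equals P(A)P(B), so independent

Yes, A and B are independent


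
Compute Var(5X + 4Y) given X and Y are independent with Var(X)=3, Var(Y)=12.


Independence => Cov(X,Y)=0
Var(5X + 4Y) = 5^2*Var(X) + 4^2*Var(Y)
= 25*3 + 16*12 = 267

267


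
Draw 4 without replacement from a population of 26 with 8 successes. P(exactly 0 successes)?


P(X=0) = C(8,0)*C(18,4) / C(26,4)
= 1*3060 / 14950
= 3060/14950 = 306/1495

306/1495


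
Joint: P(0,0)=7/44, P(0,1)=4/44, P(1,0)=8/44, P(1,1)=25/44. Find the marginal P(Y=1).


P(Y=1) = P(0,1)+P(1,1) = 4/44 + 25/44 = 29/44

29/44


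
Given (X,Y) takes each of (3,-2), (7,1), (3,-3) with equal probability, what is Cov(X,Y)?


E[X]=13/3, E[Y]=-4/3, E[XY]=-8/3
Cov(X,Y) = E[XY] - E[X]E[Y] = -8/3 - 13/3*-4/3 = 28/9

28/9


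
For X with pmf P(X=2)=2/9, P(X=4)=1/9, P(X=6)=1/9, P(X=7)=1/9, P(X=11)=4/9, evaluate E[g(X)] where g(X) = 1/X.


E[1/X] = sum(g(x)*P(x))
= 1/2*2/9 + 1/4*1/9 + 1/6*1/9 + 1/7*1/9 + 1/11*4/9
= 1777/8316

1777/8316


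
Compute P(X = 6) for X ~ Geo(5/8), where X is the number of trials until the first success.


P(X=6) = (1-p)^5 * p = (3/8)^5 * 5/8
= 243/32768 * 5/8 = 1215/262144

1215/262144


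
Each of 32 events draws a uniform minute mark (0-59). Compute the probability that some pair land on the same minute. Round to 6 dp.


P(all different) = prod((60-i)/60 for i=0..31) = 0.000034
P(at least one match) = 1 - 0.000034 = 0.999966

0.999966


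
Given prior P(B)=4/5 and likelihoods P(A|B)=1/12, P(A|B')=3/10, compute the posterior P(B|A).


P(A) = P(A|B)P(B) + P(A|B')P(B') = 1/12*4/5 + 3/10*1/5 = 19/150
P(B|A) = P(A|B)P(B)/P(A) = (1/15)/(19/150) = 10/19

10/19


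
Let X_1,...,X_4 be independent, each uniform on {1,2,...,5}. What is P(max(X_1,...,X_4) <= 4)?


P(max <= 4) = P(all X_i <= 4) = (P(X_1 <= 4))^4
= (4/5)^4 = 256/625

256/625


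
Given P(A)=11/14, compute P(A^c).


P(A') = 1 - P(A) = 1 - 11/14 = 3/14

3/14


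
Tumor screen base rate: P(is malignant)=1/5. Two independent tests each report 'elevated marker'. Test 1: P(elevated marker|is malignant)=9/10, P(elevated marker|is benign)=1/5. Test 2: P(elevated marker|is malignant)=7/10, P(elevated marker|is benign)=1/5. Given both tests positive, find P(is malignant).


After test 1: P(+) = 9/10*1/5 + 1/5*4/5 = 17/50
P(B|+) = (9/50)/(17/50) = 9/17
After test 2 (use post1 as new prior): P(+) = 7/10*9/17 + 1/5*8/17 = 79/170
P(B|+,+) = (63/170)/(79/170) = 63/79

63/79


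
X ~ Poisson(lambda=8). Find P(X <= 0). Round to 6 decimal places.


P(X<=0) = e^(-8)*8^0/0!
≈ 0.0003354626
≈ 0.000335

0.000335


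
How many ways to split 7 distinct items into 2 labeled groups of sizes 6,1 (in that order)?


7! = 5040
Denominator: 6!=720 * 1!=1
Coefficient = 5040 / 720 = 7

7


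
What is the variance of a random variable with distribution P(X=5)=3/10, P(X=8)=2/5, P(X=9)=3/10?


E[X] = 37/5, E[X^2] = 287/5
Var(X) = E[X^2] - (E[X])^2 = 287/5 - (37/5)^2 = 66/25

66/25


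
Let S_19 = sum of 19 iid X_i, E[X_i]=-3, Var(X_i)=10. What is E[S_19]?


E[S_n] = n*E[X_1] = 19*-3 = -57

-57


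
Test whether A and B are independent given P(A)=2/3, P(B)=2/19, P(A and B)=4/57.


P(A)*P(B) = 2/3*2/19 = 4/57
P(A∩B) = 4/57, which equals P(A)P(B), so independent

Yes, A and B are independent


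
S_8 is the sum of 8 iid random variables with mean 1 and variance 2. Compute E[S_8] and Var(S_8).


E[S_n] = n*mu = 8*1 = 8
Var(S_n) = n*sigma^2 = 8*2 = 16

E[S_8]=8, Var(S_8)=16


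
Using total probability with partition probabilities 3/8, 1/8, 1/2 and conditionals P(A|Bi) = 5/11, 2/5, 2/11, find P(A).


P(A) = P(A|B1)P(B1) + P(A|B2)P(B2) + P(A|B3)P(B3)
= 5/11*3/8 + 2/5*1/8 + 2/11*1/2
= 15/88 + 1/20 + 1/11 = 137/440

137/440


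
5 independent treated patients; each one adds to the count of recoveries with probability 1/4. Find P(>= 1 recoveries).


P(at least one) = 1 - P(none)
P(none) = (1 - 1/4)^5 = (3/4)^5 = 243/1024
P(at least one) = 1 - 243/1024 = 781/1024

781/1024


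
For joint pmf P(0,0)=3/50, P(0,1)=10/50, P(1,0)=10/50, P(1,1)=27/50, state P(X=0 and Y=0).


Read from table: P(X=0, Y=0) = 3/50

3/50


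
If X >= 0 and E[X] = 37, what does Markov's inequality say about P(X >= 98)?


Markov: P(X >= a) <= E[X]/a
P(X >= 98) <= 37/98

37/98


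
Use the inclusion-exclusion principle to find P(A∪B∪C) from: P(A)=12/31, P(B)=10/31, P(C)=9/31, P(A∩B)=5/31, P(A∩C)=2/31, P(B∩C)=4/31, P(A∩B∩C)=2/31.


P(A∪B∪C) = P(A)+P(B)+P(C) - P(AB)-P(AC)-P(BC) + P(ABC)
= 12/31+10/31+9/31 - 5/31-2/31-4/31 + 2/31
= 22/31

22/31


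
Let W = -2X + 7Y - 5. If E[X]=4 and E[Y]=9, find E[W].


E[-2X + 7Y - 5] = -2*E[X] + 7*E[Y] - 5
= (-2)*(4) + (7)*(9) + (-5)
= -8 + 63 - 5 = 50

50


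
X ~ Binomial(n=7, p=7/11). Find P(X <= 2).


P(X<=2) = P(X=0) + P(X=1) + P(X=2)
= 16384/19487171 + 200704/19487171 + 1053696/19487171
= 1270784/19487171

1270784/19487171


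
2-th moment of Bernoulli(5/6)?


For Bernoulli: X in {0,1}
E[X^2] = 0^2*(1-5/6) + 1^2*5/6 = 5/6

5/6


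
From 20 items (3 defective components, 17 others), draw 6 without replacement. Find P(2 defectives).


P(X=2) = C(3,2)*C(17,4) / C(20,6)
= 3*2380 / 38760
= 7140/38760 = 7/38

7/38


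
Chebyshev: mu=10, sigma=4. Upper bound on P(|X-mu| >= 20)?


k = 20/4 = 5
Chebyshev: P(|X-mu| >= k*sigma) <= 1/k^2 = 1/5^2 = 1/25

1/25


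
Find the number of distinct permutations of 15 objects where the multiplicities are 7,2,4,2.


15! = 1307674368000
Denominator: 7!=5040 * 2!=2 * 4!=24 * 2!=2
Coefficient = 1307674368000 / 483840 = 2702700

2702700


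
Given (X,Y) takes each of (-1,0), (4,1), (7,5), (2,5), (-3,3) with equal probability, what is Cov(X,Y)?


E[X]=9/5, E[Y]=14/5, E[XY]=8
Cov(X,Y) = E[XY] - E[X]E[Y] = 8 - 9/5*14/5 = 74/25

74/25


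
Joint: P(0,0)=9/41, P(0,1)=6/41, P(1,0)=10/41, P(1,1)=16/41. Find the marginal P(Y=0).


P(Y=0) = P(0,0)+P(1,0) = 9/41 + 10/41 = 19/41

19/41


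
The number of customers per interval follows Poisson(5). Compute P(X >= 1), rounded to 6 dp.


P(X>=1) = 1 - P(X<=0) = 1 - (e^(-5)*5^0/0!)
≈ 1 - 0.0067379470 = 0.9932620530
≈ 0.993262

0.993262


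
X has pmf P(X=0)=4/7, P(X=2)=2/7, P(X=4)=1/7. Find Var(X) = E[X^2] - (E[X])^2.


E[X] = 8/7, E[X^2] = 24/7
Var(X) = E[X^2] - (E[X])^2 = 24/7 - (8/7)^2 = 104/49

104/49


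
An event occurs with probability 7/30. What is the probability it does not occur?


P(A') = 1 - P(A) = 1 - 7/30 = 23/30

23/30


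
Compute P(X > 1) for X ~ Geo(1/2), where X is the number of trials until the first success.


P(X > 1) = P(first 1 trials all fail) = (1-p)^1 = (1/2)^1 = 1/2

1/2


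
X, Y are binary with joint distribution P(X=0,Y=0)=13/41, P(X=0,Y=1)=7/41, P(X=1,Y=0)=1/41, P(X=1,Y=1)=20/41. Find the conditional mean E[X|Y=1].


P(Y=1) = 27/41
E[X|Y=1] = (0*7 + 1*20)/27 = 20/27

20/27


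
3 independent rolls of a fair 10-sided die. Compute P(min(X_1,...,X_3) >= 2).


P(min >= 2) = P(all X_i >= 2) = (P(X_1 >= 2))^3
= (9/10)^3 = 729/1000

729/1000


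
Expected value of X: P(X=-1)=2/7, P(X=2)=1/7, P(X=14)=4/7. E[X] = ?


E[X] = sum(x * P(x))
= -1*2/7 + 2*1/7 + 14*4/7
= 8

8


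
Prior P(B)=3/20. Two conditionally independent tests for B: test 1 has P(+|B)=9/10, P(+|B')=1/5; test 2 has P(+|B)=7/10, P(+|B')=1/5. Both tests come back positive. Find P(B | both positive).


After test 1: P(+) = 9/10*3/20 + 1/5*17/20 = 61/200
P(B|+) = (27/200)/(61/200) = 27/61
After test 2 (use post1 as new prior): P(+) = 7/10*27/61 + 1/5*34/61 = 257/610
P(B|+,+) = (189/610)/(257/610) = 189/257

189/257


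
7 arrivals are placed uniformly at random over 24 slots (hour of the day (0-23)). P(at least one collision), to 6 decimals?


P(all different) = prod((24-i)/24 for i=0..6) = 0.380328
P(at least one match) = 1 - 0.380328 = 0.619672

0.619672


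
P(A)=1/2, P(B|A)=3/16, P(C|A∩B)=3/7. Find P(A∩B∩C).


P(A∩B∩C) = P(A) * P(B|A) * P(C|A∩B)
= 1/2 * 3/16 * 3/7
= 3/32 * 3/7 = 9/224

9/224


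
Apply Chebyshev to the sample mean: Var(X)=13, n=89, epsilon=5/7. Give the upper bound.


Var(Xbar) = Var(X)/n = 13/89
Chebyshev: P(|Xbar-mu| >= 5/7) <= Var(Xbar)/(5/7)^2 = (13/89)/(25/49) = 637/2225

637/2225


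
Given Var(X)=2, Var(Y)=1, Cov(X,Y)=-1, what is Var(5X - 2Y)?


Var(5X - 2Y) = 5^2*Var(X) + (-2)^2*Var(Y) + 2*5*(-2)*Cov(X,Y)
= 25*2 + 4*1 - 20*(-1)
= 50 + 4 + 20 = 74

74


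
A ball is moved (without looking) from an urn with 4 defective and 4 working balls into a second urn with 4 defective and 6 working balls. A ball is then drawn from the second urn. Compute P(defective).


P(transfer defective) = 4/8 = 1/2; P(transfer working) = 1/2
If defective transferred: Urn II has 5 defective of 11, so P(defective|defective moved) = 5/11
If working transferred: Urn II has 4 defective of 11, so P(defective|working moved) = 4/11
By total probability: P(defective) = 1/2*5/11 + 1/2*4/11 = 9/22

9/22


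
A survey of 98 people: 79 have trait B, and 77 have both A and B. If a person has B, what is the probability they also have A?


P(A|B) = P(A∩B)/P(B) = (77/98)/(79/98) = 77/79

77/79


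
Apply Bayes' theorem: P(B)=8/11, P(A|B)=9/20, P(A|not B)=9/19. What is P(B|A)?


P(A) = P(A|B)P(B) + P(A|B')P(B') = 9/20*8/11 + 9/19*3/11 = 477/1045
P(B|A) = P(A|B)P(B)/P(A) = (18/55)/(477/1045) = 38/53

38/53


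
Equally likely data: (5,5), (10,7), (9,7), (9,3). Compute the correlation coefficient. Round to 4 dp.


Cov(X,Y) = 0.8750, Var(X) = 3.6875, Var(Y) = 2.7500
rho = Cov/(sqrt(VarX)*sqrt(VarY)) = 0.2748

0.2748


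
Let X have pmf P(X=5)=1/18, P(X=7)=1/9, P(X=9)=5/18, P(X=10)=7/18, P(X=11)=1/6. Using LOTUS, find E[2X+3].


E[2X+3] = sum(g(x)*P(x))
= 13*1/18 + 17*1/9 + 21*5/18 + 23*7/18 + 25*1/6
= 194/9

194/9


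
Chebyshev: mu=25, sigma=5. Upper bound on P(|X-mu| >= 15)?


k = 15/5 = 3
Chebyshev: P(|X-mu| >= k*sigma) <= 1/k^2 = 1/3^2 = 1/9

1/9


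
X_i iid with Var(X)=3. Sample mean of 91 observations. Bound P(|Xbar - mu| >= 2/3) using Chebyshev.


Var(Xbar) = Var(X)/n = 3/91
Chebyshev: P(|Xbar-mu| >= 2/3) <= Var(Xbar)/(2/3)^2 = (3/91)/(4/9) = 27/364

27/364


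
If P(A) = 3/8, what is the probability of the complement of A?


P(A') = 1 - P(A) = 1 - 3/8 = 5/8

5/8


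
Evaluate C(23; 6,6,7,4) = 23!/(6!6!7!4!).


23! = 25852016738884976640000
Denominator: 6!=720 * 6!=720 * 7!=5040 * 4!=24
Coefficient = 25852016738884976640000 / 62705664000 = 412275623760

412275623760


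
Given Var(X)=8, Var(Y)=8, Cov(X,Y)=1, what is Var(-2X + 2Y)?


Var(-2X + 2Y) = (-2)^2*Var(X) + 2^2*Var(Y) + 2*(-2)*2*Cov(X,Y)
= 4*8 + 4*8 - 8*1
= 32 + 32 - 8 = 56

56


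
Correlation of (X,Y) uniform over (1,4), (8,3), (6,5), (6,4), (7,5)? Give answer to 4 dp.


Cov(X,Y) = -0.1200, Var(X) = 5.8400, Var(Y) = 0.5600
rho = Cov/(sqrt(VarX)*sqrt(VarY)) = -0.0664

-0.0664


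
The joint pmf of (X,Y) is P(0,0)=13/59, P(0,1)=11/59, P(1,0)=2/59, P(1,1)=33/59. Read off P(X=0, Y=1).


Read from table: P(X=0, Y=1) = 11/59

11/59


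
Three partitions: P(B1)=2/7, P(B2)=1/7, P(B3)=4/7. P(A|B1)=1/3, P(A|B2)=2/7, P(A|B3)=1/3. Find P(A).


P(A) = P(A|B1)P(B1) + P(A|B2)P(B2) + P(A|B3)P(B3)
= 1/3*2/7 + 2/7*1/7 + 1/3*4/7
= 2/21 + 2/49 + 4/21 = 16/49

16/49


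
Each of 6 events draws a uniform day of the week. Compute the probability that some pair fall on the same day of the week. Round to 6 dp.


P(all different) = prod((7-i)/7 for i=0..5) = 0.042839
P(at least one match) = 1 - 0.042839 = 0.957161

0.957161


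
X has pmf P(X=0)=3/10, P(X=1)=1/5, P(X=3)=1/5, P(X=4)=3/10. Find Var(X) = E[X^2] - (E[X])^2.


E[X] = 2, E[X^2] = 34/5
Var(X) = E[X^2] - (E[X])^2 = 34/5 - (2)^2 = 14/5

14/5


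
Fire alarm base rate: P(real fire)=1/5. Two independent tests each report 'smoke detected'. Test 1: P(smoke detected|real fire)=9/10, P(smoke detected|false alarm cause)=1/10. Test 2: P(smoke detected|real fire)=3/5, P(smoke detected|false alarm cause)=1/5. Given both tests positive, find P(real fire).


After test 1: P(+) = 9/10*1/5 + 1/10*4/5 = 13/50
P(B|+) = (9/50)/(13/50) = 9/13
After test 2 (use post1 as new prior): P(+) = 3/5*9/13 + 1/5*4/13 = 31/65
P(B|+,+) = (27/65)/(31/65) = 27/31

27/31


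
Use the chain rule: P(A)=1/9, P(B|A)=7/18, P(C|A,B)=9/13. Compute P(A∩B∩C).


P(A∩B∩C) = P(A) * P(B|A) * P(C|A∩B)
= 1/9 * 7/18 * 9/13
= 7/162 * 9/13 = 7/234

7/234


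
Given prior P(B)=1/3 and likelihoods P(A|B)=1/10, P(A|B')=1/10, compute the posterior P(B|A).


P(A) = P(A|B)P(B) + P(A|B')P(B') = 1/10*1/3 + 1/10*2/3 = 1/10
P(B|A) = P(A|B)P(B)/P(A) = (1/30)/(1/10) = 1/3

1/3


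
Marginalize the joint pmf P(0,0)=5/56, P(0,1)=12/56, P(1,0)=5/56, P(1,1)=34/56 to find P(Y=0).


P(Y=0) = P(0,0)+P(1,0) = 5/56 + 5/56 = 10/56 = 5/28

5/28


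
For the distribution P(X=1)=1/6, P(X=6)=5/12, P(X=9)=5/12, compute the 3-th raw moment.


E[X^3] = sum(x^3 * P(x))
= 1*1/6 + 216*5/12 + 729*5/12
= 4727/12

4727/12


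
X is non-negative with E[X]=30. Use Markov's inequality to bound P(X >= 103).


Markov: P(X >= a) <= E[X]/a
P(X >= 103) <= 30/103

30/103


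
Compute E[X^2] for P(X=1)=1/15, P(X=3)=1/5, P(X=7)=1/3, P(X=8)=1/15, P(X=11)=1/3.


E[X^2] = sum(g(x)*P(x))
= 1*1/15 + 9*1/5 + 49*1/3 + 64*1/15 + 121*1/3
= 314/5

314/5


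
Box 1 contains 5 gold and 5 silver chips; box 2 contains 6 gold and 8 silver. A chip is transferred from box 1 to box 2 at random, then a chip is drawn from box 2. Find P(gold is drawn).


P(transfer gold) = 5/10 = 1/2; P(transfer silver) = 1/2
If gold transferred: Urn II has 7 gold of 15, so P(gold|gold moved) = 7/15
If silver transferred: Urn II has 6 gold of 15, so P(gold|silver moved) = 2/5
By total probability: P(gold) = 1/2*7/15 + 1/2*2/5 = 13/30

13/30


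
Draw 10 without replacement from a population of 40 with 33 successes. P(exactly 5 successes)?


P(X=5) = C(33,5)*C(7,5) / C(40,10)
= 237336*21 / 847660528
= 4984056/847660528 = 1827/310726

1827/310726


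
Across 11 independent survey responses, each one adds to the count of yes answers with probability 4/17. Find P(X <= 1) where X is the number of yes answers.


P(X<=1) = P(X=0) + P(X=1)
= 1792160394037/34271896307633 + 6065773641356/34271896307633
= 7857934035393/34271896307633

7857934035393/34271896307633


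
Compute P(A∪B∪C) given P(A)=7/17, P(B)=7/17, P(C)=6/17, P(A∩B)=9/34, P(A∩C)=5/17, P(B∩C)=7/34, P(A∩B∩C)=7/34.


P(A∪B∪C) = P(A)+P(B)+P(C) - P(AB)-P(AC)-P(BC) + P(ABC)
= 7/17+7/17+6/17 - 9/34-5/17-7/34 + 7/34
= 21/34

21/34


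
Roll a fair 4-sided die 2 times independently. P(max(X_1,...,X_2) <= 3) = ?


P(max <= 3) = P(all X_i <= 3) = (P(X_1 <= 3))^2
= (3/4)^2 = 9/16

9/16


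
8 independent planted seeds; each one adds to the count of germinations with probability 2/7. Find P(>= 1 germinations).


P(at least one) = 1 - P(none)
P(none) = (1 - 2/7)^8 = (5/7)^8 = 390625/5764801
P(at least one) = 1 - 390625/5764801 = 5374176/5764801

5374176/5764801


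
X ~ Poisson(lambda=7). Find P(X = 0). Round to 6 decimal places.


P(X=0) = e^(-7) * 7^0 / 0!
≈ 0.0009118819656 * 1 / 1
≈ 0.000912

0.000912


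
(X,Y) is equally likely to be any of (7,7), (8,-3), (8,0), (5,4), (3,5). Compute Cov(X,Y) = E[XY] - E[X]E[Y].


E[X]=31/5, E[Y]=13/5, E[XY]=12
Cov(X,Y) = E[XY] - E[X]E[Y] = 12 - 31/5*13/5 = -103/25

-103/25


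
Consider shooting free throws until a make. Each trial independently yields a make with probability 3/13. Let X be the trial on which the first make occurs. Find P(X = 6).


P(X=6) = (1-p)^5 * p = (10/13)^5 * 3/13
= 100000/371293 * 3/13 = 300000/4826809

300000/4826809


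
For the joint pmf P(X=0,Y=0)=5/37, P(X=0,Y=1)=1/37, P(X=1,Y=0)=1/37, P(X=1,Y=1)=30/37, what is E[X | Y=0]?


P(Y=0) = 6/37
E[X|Y=0] = (0*5 + 1*1)/6 = 1/6

1/6


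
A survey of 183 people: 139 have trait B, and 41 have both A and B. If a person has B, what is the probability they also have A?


P(A|B) = P(A∩B)/P(B) = (41/183)/(139/183) = 41/139

41/139


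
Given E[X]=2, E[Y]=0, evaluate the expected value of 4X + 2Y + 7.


E[4X + 2Y + 7] = 4*E[X] + 2*E[Y] + 7
= (4)*(2) + (2)*(0) + (7)
= 8 + 0 + 7 = 15

15


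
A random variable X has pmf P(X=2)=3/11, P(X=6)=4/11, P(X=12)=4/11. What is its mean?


E[X] = sum(x * P(x))
= 2*3/11 + 6*4/11 + 12*4/11
= 78/11

78/11


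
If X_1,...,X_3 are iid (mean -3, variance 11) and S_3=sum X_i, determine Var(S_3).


By independence, Var(S_n) = n*Var(X_1) = 3*11 = 33

33


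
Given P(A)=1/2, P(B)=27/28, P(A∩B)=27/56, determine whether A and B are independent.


P(A)*P(B) = 1/2*27/28 = 27/56
P(A∩B) = 27/56, which equals P(A)P(B), so independent

Yes, A and B are independent


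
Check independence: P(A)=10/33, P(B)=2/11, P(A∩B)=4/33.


P(A)*P(B) = 10/33*2/11 = 20/363
P(A∩B) = 4/33 != 20/363, so not independent

No, A and B are not independent


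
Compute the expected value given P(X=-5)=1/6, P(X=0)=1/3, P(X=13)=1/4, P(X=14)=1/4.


E[X] = sum(x * P(x))
= -5*1/6 + 0*1/3 + 13*1/4 + 14*1/4
= 71/12

71/12


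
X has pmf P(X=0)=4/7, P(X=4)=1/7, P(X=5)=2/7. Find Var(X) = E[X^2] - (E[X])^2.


E[X] = 2, E[X^2] = 66/7
Var(X) = E[X^2] - (E[X])^2 = 66/7 - (2)^2 = 38/7

38/7


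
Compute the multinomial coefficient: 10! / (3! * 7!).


10! = 3628800
Denominator: 3!=6 * 7!=5040
Coefficient = 3628800 / 30240 = 120

120


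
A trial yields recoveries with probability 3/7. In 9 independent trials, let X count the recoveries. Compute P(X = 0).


P(X=0) = C(9,0) * p^0 * (1-p)^9
= 1 * 1 * 262144/40353607
= 262144/40353607

262144/40353607


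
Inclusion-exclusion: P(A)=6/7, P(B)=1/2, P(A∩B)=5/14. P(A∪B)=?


P(A∪B) = P(A) + P(B) - P(A∩B)
= 6/7 + 1/2 - 5/14 = 1

1


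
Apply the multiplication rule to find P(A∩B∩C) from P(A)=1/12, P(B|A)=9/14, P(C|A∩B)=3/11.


P(A∩B∩C) = P(A) * P(B|A) * P(C|A∩B)
= 1/12 * 9/14 * 3/11
= 3/56 * 3/11 = 9/616

9/616


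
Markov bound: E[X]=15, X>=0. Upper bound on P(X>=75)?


Markov: P(X >= a) <= E[X]/a
P(X >= 75) <= 15/75 = 1/5

1/5


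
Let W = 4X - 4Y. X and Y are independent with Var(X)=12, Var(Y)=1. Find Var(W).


Independence => Cov(X,Y)=0
Var(4X - 4Y) = 4^2*Var(X) + (-4)^2*Var(Y)
= 16*12 + 16*1 = 208

208


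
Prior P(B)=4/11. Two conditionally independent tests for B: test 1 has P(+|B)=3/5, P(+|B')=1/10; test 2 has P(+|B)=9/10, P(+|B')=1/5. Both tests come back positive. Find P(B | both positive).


After test 1: P(+) = 3/5*4/11 + 1/10*7/11 = 31/110
P(B|+) = (12/55)/(31/110) = 24/31
After test 2 (use post1 as new prior): P(+) = 9/10*24/31 + 1/5*7/31 = 23/31
P(B|+,+) = (108/155)/(23/31) = 108/115

108/115


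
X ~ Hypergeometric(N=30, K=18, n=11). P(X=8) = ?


P(X=8) = C(18,8)*C(12,3) / C(30,11)
= 43758*220 / 54627300
= 9626760/54627300 = 4114/23345

4114/23345


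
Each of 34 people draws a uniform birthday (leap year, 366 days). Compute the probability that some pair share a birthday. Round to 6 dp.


P(all different) = prod((366-i)/366 for i=0..33) = 0.205601
P(at least one match) = 1 - 0.205601 = 0.794399

0.794399


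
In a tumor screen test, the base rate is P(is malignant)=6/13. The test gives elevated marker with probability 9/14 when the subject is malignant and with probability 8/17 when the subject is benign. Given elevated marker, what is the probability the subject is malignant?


P(A) = P(A|B)P(B) + P(A|B')P(B') = 9/14*6/13 + 8/17*7/13 = 851/1547
P(B|A) = P(A|B)P(B)/P(A) = (27/91)/(851/1547) = 459/851

459/851


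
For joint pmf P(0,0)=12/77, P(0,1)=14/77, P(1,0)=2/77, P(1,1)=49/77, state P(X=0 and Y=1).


Read from table: P(X=0, Y=1) = 14/77 = 2/11

2/11


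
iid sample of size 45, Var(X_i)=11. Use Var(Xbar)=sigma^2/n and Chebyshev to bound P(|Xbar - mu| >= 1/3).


Var(Xbar) = Var(X)/n = 11/45
Chebyshev: P(|Xbar-mu| >= 1/3) <= Var(Xbar)/(1/3)^2 = (11/45)/(1/9) = 11/5
Bound exceeds 1, so trivial bound: 1

1


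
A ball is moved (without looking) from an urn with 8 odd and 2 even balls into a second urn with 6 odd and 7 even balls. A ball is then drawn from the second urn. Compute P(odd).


P(transfer odd) = 8/10 = 4/5; P(transfer even) = 1/5
If odd transferred: Urn II has 7 odd of 14, so P(odd|odd moved) = 1/2
If even transferred: Urn II has 6 odd of 14, so P(odd|even moved) = 3/7
By total probability: P(odd) = 4/5*1/2 + 1/5*3/7 = 17/35

17/35


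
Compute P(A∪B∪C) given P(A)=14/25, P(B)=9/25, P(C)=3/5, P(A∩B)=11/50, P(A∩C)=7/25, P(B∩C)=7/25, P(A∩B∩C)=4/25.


P(A∪B∪C) = P(A)+P(B)+P(C) - P(AB)-P(AC)-P(BC) + P(ABC)
= 14/25+9/25+3/5 - 11/50-7/25-7/25 + 4/25
= 9/10

9/10


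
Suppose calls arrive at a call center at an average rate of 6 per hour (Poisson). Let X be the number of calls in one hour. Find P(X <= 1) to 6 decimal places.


P(X<=1) = e^(-6)*6^0/0! + e^(-6)*6^1/1!
≈ 0.0024787522 + 0.0148725131
= 0.0173512653
≈ 0.017351

0.017351


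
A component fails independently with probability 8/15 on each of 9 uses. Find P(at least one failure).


P(at least one) = 1 - P(none)
P(none) = (1 - 8/15)^9 = (7/15)^9 = 40353607/38443359375
P(at least one) = 1 - 40353607/38443359375 = 38403005768/38443359375

38403005768/38443359375


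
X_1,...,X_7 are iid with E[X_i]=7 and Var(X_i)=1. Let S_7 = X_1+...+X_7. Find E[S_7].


E[S_n] = n*E[X_1] = 7*7 = 49

49


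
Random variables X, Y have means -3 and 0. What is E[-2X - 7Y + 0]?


E[-2X - 7Y + 0] = -2*E[X] - 7*E[Y] + 0
= (-2)*(-3) + (-7)*(0) + (0)
= 6 + 0 + 0 = 6

6


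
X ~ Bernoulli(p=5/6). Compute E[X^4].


For Bernoulli: X in {0,1}
E[X^4] = 0^4*(1-5/6) + 1^4*5/6 = 5/6

5/6


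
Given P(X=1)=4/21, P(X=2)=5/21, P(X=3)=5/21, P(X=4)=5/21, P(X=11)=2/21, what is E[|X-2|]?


E[|X-2|] = sum(g(x)*P(x))
= 1*4/21 + 0*5/21 + 1*5/21 + 2*5/21 + 9*2/21
= 37/21

37/21


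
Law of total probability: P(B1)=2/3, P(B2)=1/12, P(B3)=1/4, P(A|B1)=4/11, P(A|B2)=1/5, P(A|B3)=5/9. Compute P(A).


P(A) = P(A|B1)P(B1) + P(A|B2)P(B2) + P(A|B3)P(B3)
= 4/11*2/3 + 1/5*1/12 + 5/9*1/4
= 8/33 + 1/60 + 5/36 = 197/495

197/495


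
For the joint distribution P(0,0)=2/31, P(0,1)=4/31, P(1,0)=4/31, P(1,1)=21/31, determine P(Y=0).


P(Y=0) = P(0,0)+P(1,0) = 2/31 + 4/31 = 6/31

6/31


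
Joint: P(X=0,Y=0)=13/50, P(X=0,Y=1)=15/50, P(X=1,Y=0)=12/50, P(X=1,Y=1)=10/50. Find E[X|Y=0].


P(Y=0) = 25/50
E[X|Y=0] = (0*13 + 1*12)/25 = 12/25

12/25


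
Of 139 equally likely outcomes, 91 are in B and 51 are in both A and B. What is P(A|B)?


P(A|B) = P(A∩B)/P(B) = (51/139)/(91/139) = 51/91

51/91


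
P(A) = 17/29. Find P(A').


P(A') = 1 - P(A) = 1 - 17/29 = 12/29

12/29


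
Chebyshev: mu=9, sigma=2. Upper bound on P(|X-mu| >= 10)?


k = 10/2 = 5
Chebyshev: P(|X-mu| >= k*sigma) <= 1/k^2 = 1/5^2 = 1/25

1/25


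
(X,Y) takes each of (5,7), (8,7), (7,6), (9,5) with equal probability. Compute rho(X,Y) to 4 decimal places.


Cov(X,Y) = -0.8125, Var(X) = 2.1875, Var(Y) = 0.6875
rho = Cov/(sqrt(VarX)*sqrt(VarY)) = -0.6625

-0.6625


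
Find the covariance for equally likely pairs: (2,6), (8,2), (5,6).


E[X]=5, E[Y]=14/3, E[XY]=58/3
Cov(X,Y) = E[XY] - E[X]E[Y] = 58/3 - 5*14/3 = -4

-4


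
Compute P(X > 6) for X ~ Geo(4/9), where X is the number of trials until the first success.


P(X > 6) = P(first 6 trials all fail) = (1-p)^6 = (5/9)^6 = 15625/531441

15625/531441


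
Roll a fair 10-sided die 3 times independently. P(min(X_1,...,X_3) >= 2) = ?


P(min >= 2) = P(all X_i >= 2) = (P(X_1 >= 2))^3
= (9/10)^3 = 729/1000

729/1000


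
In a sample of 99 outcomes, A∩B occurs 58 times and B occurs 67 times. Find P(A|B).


P(A|B) = P(A∩B)/P(B) = (58/99)/(67/99) = 58/67

58/67


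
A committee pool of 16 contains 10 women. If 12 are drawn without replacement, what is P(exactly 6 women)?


P(X=6) = C(10,6)*C(6,6) / C(16,12)
= 210*1 / 1820
= 210/1820 = 3/26

3/26


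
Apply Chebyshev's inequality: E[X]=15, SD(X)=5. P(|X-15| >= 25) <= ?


k = 25/5 = 5
Chebyshev: P(|X-mu| >= k*sigma) <= 1/k^2 = 1/5^2 = 1/25

1/25


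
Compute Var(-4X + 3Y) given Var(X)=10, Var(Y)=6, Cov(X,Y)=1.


Var(-4X + 3Y) = (-4)^2*Var(X) + 3^2*Var(Y) + 2*(-4)*3*Cov(X,Y)
= 16*10 + 9*6 - 24*1
= 160 + 54 - 24 = 190

190


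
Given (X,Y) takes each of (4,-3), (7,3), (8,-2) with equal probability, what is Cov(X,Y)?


E[X]=19/3, E[Y]=-2/3, E[XY]=-7/3
Cov(X,Y) = E[XY] - E[X]E[Y] = -7/3 - 19/3*-2/3 = 17/9

17/9


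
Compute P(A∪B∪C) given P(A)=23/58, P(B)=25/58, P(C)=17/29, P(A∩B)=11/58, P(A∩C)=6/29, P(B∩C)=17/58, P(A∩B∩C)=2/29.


P(A∪B∪C) = P(A)+P(B)+P(C) - P(AB)-P(AC)-P(BC) + P(ABC)
= 23/58+25/58+17/29 - 11/58-6/29-17/58 + 2/29
= 23/29

23/29


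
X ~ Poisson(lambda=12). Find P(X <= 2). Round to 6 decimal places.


P(X<=2) = e^(-12)*12^0/0! + e^(-12)*12^1/1! + e^(-12)*12^2/2!
≈ 0.0000061442 + 0.0000737305 + 0.0004423833
= 0.0005222580
≈ 0.000522

0.000522


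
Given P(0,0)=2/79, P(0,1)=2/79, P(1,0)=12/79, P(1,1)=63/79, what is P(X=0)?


P(X=0) = P(0,0)+P(0,1) = 2/79 + 2/79 = 4/79

4/79


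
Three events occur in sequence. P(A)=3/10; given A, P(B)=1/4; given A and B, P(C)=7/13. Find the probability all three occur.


P(A∩B∩C) = P(A) * P(B|A) * P(C|A∩B)
= 3/10 * 1/4 * 7/13
= 3/40 * 7/13 = 21/520

21/520


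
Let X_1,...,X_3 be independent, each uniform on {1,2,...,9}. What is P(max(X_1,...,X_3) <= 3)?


P(max <= 3) = P(all X_i <= 3) = (P(X_1 <= 3))^3
= (3/9)^3 = (1/3)^3 = 1/27

1/27


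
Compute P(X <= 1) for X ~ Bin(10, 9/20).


P(X<=1) = P(X=0) + P(X=1)
= 25937424601/10240000000000 + 21221529219/1024000000000
= 238152716791/10240000000000

238152716791/10240000000000


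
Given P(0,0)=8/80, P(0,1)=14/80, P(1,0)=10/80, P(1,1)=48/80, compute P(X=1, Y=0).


Read from table: P(X=1, Y=0) = 10/80 = 1/8

1/8


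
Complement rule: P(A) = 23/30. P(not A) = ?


P(A') = 1 - P(A) = 1 - 23/30 = 7/30

7/30


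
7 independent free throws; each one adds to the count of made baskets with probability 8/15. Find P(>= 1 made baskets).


P(at least one) = 1 - P(none)
P(none) = (1 - 8/15)^7 = (7/15)^7 = 823543/170859375
P(at least one) = 1 - 823543/170859375 = 170035832/170859375

170035832/170859375


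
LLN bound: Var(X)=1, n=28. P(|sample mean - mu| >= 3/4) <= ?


Var(Xbar) = Var(X)/n = 1/28
Chebyshev: P(|Xbar-mu| >= 3/4) <= Var(Xbar)/(3/4)^2 = (1/28)/(9/16) = 4/63

4/63


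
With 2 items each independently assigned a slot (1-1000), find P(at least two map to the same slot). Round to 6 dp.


P(all different) = prod((1000-i)/1000 for i=0..1) = 0.999000
P(at least one match) = 1 - 0.999000 = 0.001000

0.001000


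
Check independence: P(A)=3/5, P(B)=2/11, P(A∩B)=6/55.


P(A)*P(B) = 3/5*2/11 = 6/55
P(A∩B) = 6/55, which equals P(A)P(B), so independent

Yes, A and B are independent


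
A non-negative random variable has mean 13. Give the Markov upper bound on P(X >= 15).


Markov: P(X >= a) <= E[X]/a
P(X >= 15) <= 13/15

13/15


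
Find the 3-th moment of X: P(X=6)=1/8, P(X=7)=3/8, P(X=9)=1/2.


E[X^3] = sum(x^3 * P(x))
= 216*1/8 + 343*3/8 + 729*1/2
= 4161/8

4161/8


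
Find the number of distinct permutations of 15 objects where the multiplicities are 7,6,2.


15! = 1307674368000
Denominator: 7!=5040 * 6!=720 * 2!=2
Coefficient = 1307674368000 / 7257600 = 180180

180180


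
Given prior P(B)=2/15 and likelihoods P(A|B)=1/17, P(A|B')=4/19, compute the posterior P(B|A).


P(A) = P(A|B)P(B) + P(A|B')P(B') = 1/17*2/15 + 4/19*13/15 = 922/4845
P(B|A) = P(A|B)P(B)/P(A) = (2/255)/(922/4845) = 19/461

19/461


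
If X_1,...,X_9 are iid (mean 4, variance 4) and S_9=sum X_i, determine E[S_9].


E[S_n] = n*E[X_1] = 9*4 = 36

36


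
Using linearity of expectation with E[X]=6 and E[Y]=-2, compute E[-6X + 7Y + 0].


E[-6X + 7Y + 0] = -6*E[X] + 7*E[Y] + 0
= (-6)*(6) + (7)*(-2) + (0)
= -36 - 14 + 0 = -50

-50


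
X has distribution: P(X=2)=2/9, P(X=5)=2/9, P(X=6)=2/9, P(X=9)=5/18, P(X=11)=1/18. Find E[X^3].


E[X^3] = sum(g(x)*P(x))
= 8*2/9 + 125*2/9 + 216*2/9 + 729*5/18 + 1331*1/18
= 354

354


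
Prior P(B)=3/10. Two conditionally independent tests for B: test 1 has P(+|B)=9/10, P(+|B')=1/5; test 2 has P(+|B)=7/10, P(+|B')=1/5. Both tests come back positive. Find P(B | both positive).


After test 1: P(+) = 9/10*3/10 + 1/5*7/10 = 41/100
P(B|+) = (27/100)/(41/100) = 27/41
After test 2 (use post1 as new prior): P(+) = 7/10*27/41 + 1/5*14/41 = 217/410
P(B|+,+) = (189/410)/(217/410) = 27/31

27/31


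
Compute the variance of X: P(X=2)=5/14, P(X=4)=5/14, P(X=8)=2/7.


E[X] = 31/7, E[X^2] = 178/7
Var(X) = E[X^2] - (E[X])^2 = 178/7 - (31/7)^2 = 285/49

285/49


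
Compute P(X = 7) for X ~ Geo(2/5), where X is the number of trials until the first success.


P(X=7) = (1-p)^6 * p = (3/5)^6 * 2/5
= 729/15625 * 2/5 = 1458/78125

1458/78125


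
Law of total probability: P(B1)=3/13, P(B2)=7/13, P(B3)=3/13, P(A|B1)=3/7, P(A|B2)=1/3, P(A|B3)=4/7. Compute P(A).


P(A) = P(A|B1)P(B1) + P(A|B2)P(B2) + P(A|B3)P(B3)
= 3/7*3/13 + 1/3*7/13 + 4/7*3/13
= 9/91 + 7/39 + 12/91 = 16/39

16/39


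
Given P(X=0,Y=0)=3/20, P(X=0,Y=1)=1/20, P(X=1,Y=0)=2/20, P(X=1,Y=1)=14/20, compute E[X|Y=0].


P(Y=0) = 5/20
E[X|Y=0] = (0*3 + 1*2)/5 = 2/5

2/5


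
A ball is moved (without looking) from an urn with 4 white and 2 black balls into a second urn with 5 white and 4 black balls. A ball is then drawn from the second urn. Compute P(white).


P(transfer white) = 4/6 = 2/3; P(transfer black) = 1/3
If white transferred: Urn II has 6 white of 10, so P(white|white moved) = 3/5
If black transferred: Urn II has 5 white of 10, so P(white|black moved) = 1/2
By total probability: P(white) = 2/3*3/5 + 1/3*1/2 = 17/30

17/30


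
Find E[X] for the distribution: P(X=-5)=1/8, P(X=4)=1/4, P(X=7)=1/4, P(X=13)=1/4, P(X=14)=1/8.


E[X] = sum(x * P(x))
= -5*1/8 + 4*1/4 + 7*1/4 + 13*1/4 + 14*1/8
= 57/8

57/8


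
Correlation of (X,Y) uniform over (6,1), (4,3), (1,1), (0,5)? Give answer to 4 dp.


Cov(X,Y) = -2.1250, Var(X) = 5.6875, Var(Y) = 2.7500
rho = Cov/(sqrt(VarX)*sqrt(VarY)) = -0.5373

-0.5373


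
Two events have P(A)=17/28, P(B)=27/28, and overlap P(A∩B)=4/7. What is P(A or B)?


P(A∪B) = P(A) + P(B) - P(A∩B)
= 17/28 + 27/28 - 4/7 = 1

1


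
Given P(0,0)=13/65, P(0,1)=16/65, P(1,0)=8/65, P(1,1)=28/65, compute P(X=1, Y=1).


Read from table: P(X=1, Y=1) = 28/65

28/65


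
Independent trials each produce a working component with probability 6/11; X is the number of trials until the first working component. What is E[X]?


For geometric (trials until first success), E[X] = 1/p = 1/(6/11) = 11/6

11/6


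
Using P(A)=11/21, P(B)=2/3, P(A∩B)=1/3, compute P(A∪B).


P(A∪B) = P(A) + P(B) - P(A∩B)
= 11/21 + 2/3 - 1/3 = 6/7

6/7


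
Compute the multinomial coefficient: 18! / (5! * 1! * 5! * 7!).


18! = 6402373705728000
Denominator: 5!=120 * 1!=1 * 5!=120 * 7!=5040
Coefficient = 6402373705728000 / 72576000 = 88216128

88216128


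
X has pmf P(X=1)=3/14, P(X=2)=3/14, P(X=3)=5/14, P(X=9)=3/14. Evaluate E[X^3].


E[X^3] = sum(x^3 * P(x))
= 1*3/14 + 8*3/14 + 27*5/14 + 729*3/14
= 2349/14

2349/14


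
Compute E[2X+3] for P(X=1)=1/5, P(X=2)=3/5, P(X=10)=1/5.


E[2X+3] = sum(g(x)*P(x))
= 5*1/5 + 7*3/5 + 23*1/5
= 49/5

49/5


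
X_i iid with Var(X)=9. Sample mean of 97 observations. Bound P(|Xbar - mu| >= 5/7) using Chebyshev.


Var(Xbar) = Var(X)/n = 9/97
Chebyshev: P(|Xbar-mu| >= 5/7) <= Var(Xbar)/(5/7)^2 = (9/97)/(25/49) = 441/2425

441/2425


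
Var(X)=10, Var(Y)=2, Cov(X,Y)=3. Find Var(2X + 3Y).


Var(2X + 3Y) = 2^2*Var(X) + 3^2*Var(Y) + 2*2*3*Cov(X,Y)
= 4*10 + 9*2 + 12*3
= 40 + 18 + 36 = 94

94


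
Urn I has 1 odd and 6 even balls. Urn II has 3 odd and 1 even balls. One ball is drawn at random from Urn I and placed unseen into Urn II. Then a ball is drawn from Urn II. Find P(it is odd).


P(transfer odd) = 1/7; P(transfer even) = 6/7
If odd transferred: Urn II has 4 odd of 5, so P(odd|odd moved) = 4/5
If even transferred: Urn II has 3 odd of 5, so P(odd|even moved) = 3/5
By total probability: P(odd) = 1/7*4/5 + 6/7*3/5 = 22/35

22/35


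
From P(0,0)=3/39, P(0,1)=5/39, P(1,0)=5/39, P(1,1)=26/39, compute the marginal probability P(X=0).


P(X=0) = P(0,0)+P(0,1) = 3/39 + 5/39 = 8/39

8/39


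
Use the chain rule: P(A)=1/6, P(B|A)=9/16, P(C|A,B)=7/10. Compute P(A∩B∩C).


P(A∩B∩C) = P(A) * P(B|A) * P(C|A∩B)
= 1/6 * 9/16 * 7/10
= 3/32 * 7/10 = 21/320

21/320


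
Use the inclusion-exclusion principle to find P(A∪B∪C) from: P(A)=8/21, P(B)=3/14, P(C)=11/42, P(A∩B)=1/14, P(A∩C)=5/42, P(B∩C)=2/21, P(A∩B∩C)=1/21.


P(A∪B∪C) = P(A)+P(B)+P(C) - P(AB)-P(AC)-P(BC) + P(ABC)
= 8/21+3/14+11/42 - 1/14-5/42-2/21 + 1/21
= 13/21

13/21


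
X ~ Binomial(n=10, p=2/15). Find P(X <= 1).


P(X<=1) = P(X=0) + P(X=1)
= 137858491849/576650390625 + 42417997492/115330078125
= 116649493103/192216796875

116649493103/192216796875


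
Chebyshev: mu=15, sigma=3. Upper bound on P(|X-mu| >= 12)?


k = 12/3 = 4
Chebyshev: P(|X-mu| >= k*sigma) <= 1/k^2 = 1/4^2 = 1/16

1/16


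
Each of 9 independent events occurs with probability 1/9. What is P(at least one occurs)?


P(at least one) = 1 - P(none)
P(none) = (1 - 1/9)^9 = (8/9)^9 = 134217728/387420489
P(at least one) = 1 - 134217728/387420489 = 253202761/387420489

253202761/387420489


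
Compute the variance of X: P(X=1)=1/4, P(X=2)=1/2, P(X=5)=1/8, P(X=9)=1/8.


E[X] = 3, E[X^2] = 31/2
Var(X) = E[X^2] - (E[X])^2 = 31/2 - (3)^2 = 13/2

13/2


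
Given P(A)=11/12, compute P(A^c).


P(A') = 1 - P(A) = 1 - 11/12 = 1/12

1/12


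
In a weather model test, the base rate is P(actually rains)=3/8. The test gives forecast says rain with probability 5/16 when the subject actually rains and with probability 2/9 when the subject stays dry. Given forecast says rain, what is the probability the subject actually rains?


P(A) = P(A|B)P(B) + P(A|B')P(B') = 5/16*3/8 + 2/9*5/8 = 295/1152
P(B|A) = P(A|B)P(B)/P(A) = (15/128)/(295/1152) = 27/59

27/59


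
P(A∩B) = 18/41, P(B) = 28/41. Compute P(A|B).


P(A|B) = P(A∩B)/P(B) = (18/41)/(28/41) = 18/28 = 9/14

9/14


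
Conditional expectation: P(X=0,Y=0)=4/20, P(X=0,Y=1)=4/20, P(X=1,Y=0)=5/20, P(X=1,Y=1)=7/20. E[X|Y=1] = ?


P(Y=1) = 11/20
E[X|Y=1] = (0*4 + 1*7)/11 = 7/11

7/11


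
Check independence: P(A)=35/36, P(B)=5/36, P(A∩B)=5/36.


P(A)*P(B) = 35/36*5/36 = 175/1296
P(A∩B) = 5/36 != 175/1296, so not independent

No, A and B are not independent
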